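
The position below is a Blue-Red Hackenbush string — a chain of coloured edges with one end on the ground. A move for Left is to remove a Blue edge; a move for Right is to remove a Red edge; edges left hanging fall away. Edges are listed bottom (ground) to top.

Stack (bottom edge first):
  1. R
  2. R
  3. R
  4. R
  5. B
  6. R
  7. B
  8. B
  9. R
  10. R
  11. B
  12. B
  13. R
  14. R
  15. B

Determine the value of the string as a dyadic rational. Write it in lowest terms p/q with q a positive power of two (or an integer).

value(R) = {  | 0 } -> -1
value(RR) = {  | -1 0 } -> -2
value(RRR) = {  | -2 -1 0 } -> -3
value(RRRR) = {  | -3 -2 -1 0 } -> -4
value(RRRRB) = { -4 | -3 -2 -1 0 } -> -7/2
value(RRRRBR) = { -4 | -7/2 -3 -2 -1 0 } -> -15/4
value(RRRRBRB) = { -4 -15/4 | -7/2 -3 -2 -1 0 } -> -29/8
value(RRRRBRBB) = { -4 -15/4 -29/8 | -7/2 -3 -2 -1 0 } -> -57/16
value(RRRRBRBBR) = { -4 -15/4 -29/8 | -57/16 -7/2 -3 -2 -1 0 } -> -115/32
value(RRRRBRBBRR) = { -4 -15/4 -29/8 | -115/32 -57/16 -7/2 -3 -2 -1 0 } -> -231/64
value(RRRRBRBBRRB) = { -4 -15/4 -29/8 -231/64 | -115/32 -57/16 -7/2 -3 -2 -1 0 } -> -461/128
value(RRRRBRBBRRBB) = { -4 -15/4 -29/8 -231/64 -461/128 | -115/32 -57/16 -7/2 -3 -2 -1 0 } -> -921/256
value(RRRRBRBBRRBBR) = { -4 -15/4 -29/8 -231/64 -461/128 | -921/256 -115/32 -57/16 -7/2 -3 -2 -1 0 } -> -1843/512
value(RRRRBRBBRRBBRR) = { -4 -15/4 -29/8 -231/64 -461/128 | -1843/512 -921/256 -115/32 -57/16 -7/2 -3 -2 -1 0 } -> -3687/1024
value(RRRRBRBBRRBBRRB) = { -4 -15/4 -29/8 -231/64 -461/128 -3687/1024 | -1843/512 -921/256 -115/32 -57/16 -7/2 -3 -2 -1 0 } -> -7373/2048

-7373/2048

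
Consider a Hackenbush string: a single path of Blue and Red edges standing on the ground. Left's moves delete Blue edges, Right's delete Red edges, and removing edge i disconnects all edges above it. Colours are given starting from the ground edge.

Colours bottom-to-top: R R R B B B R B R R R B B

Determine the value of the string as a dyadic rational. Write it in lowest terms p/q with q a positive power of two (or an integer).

Prefix values for R R R B B B R B R R R B B via {L|R} + simplicity:
step 1: add R to get R; options L={ (no moves) } R={ 0 } — -1
step 2: add R to get RR; options L={ (no moves) } R={ -1 0 } — -2
step 3: add R to get RRR; options L={ (no moves) } R={ -2 -1 0 } — -3
step 4: add B to get RRRB; options L={ -3 } R={ -2 -1 0 } — -5/2
step 5: add B to get RRRBB; options L={ -3 -5/2 } R={ -2 -1 0 } — -9/4
step 6: add B to get RRRBBB; options L={ -3 -5/2 -9/4 } R={ -2 -1 0 } — -17/8
step 7: add R to get RRRBBBR; options L={ -3 -5/2 -9/4 } R={ -17/8 -2 -1 0 } — -35/16
step 8: add B to get RRRBBBRB; options L={ -3 -5/2 -9/4 -35/16 } R={ -17/8 -2 -1 0 } — -69/32
step 9: add R to get RRRBBBRBR; options L={ -3 -5/2 -9/4 -35/16 } R={ -69/32 -17/8 -2 -1 0 } — -139/64
step 10: add R to get RRRBBBRBRR; options L={ -3 -5/2 -9/4 -35/16 } R={ -139/64 -69/32 -17/8 -2 -1 0 } — -279/128
step 11: add R to get RRRBBBRBRRR; options L={ -3 -5/2 -9/4 -35/16 } R={ -279/128 -139/64 -69/32 -17/8 -2 -1 0 } — -559/256
step 12: add B to get RRRBBBRBRRRB; options L={ -3 -5/2 -9/4 -35/16 -559/256 } R={ -279/128 -139/64 -69/32 -17/8 -2 -1 0 } — -1117/512
step 13: add B to get RRRBBBRBRRRBB; options L={ -3 -5/2 -9/4 -35/16 -559/256 -1117/512 } R={ -279/128 -139/64 -69/32 -17/8 -2 -1 0 } — -2233/1024

-2233/1024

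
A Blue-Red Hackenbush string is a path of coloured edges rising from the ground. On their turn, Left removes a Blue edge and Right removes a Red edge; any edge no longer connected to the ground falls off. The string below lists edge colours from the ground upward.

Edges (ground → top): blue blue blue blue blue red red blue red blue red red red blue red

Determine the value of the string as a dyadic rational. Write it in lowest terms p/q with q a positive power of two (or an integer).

step 1: add blue to get b; options L={ 0 } R={  } ⇒ 1
step 2: add blue to get bb; options L={ 0 1 } R={  } ⇒ 2
step 3: add blue to get bbb; options L={ 0 1 2 } R={  } ⇒ 3
step 4: add blue to get bbbb; options L={ 0 1 2 3 } R={  } ⇒ 4
step 5: add blue to get bbbbb; options L={ 0 1 2 3 4 } R={  } ⇒ 5
step 6: add red to get bbbbbr; options L={ 0 1 2 3 4 } R={ 5 } ⇒ 9/2
step 7: add red to get bbbbbrr; options L={ 0 1 2 3 4 } R={ 9/2 5 } ⇒ 17/4
step 8: add blue to get bbbbbrrb; options L={ 0 1 2 3 4 17/4 } R={ 9/2 5 } ⇒ 35/8
step 9: add red to get bbbbbrrbr; options L={ 0 1 2 3 4 17/4 } R={ 35/8 9/2 5 } ⇒ 69/16
step 10: add blue to get bbbbbrrbrb; options L={ 0 1 2 3 4 17/4 69/16 } R={ 35/8 9/2 5 } ⇒ 139/32
step 11: add red to get bbbbbrrbrbr; options L={ 0 1 2 3 4 17/4 69/16 } R={ 139/32 35/8 9/2 5 } ⇒ 277/64
step 12: add red to get bbbbbrrbrbrr; options L={ 0 1 2 3 4 17/4 69/16 } R={ 277/64 139/32 35/8 9/2 5 } ⇒ 553/128
step 13: add red to get bbbbbrrbrbrrr; options L={ 0 1 2 3 4 17/4 69/16 } R={ 553/128 277/64 139/32 35/8 9/2 5 } ⇒ 1105/256
step 14: add blue to get bbbbbrrbrbrrrb; options L={ 0 1 2 3 4 17/4 69/16 1105/256 } R={ 553/128 277/64 139/32 35/8 9/2 5 } ⇒ 2211/512
step 15: add red to get bbbbbrrbrbrrrbr; options L={ 0 1 2 3 4 17/4 69/16 1105/256 } R={ 2211/512 553/128 277/64 139/32 35/8 9/2 5 } ⇒ 4421/1024

4421/1024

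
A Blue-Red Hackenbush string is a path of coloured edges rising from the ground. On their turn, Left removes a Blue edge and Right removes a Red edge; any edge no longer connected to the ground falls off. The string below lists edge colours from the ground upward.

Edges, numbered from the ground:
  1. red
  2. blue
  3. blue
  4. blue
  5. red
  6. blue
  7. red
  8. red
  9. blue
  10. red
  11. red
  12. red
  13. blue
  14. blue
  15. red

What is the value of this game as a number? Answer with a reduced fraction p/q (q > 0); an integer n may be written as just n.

val_1 [r]  L=[∅]  R=[0]  => -1
val_2 [rb]  L=[-1]  R=[0]  => -1/2
val_3 [rbb]  L=[-1, -1/2]  R=[0]  => -1/4
val_4 [rbbb]  L=[-1, -1/2, -1/4]  R=[0]  => -1/8
val_5 [rbbbr]  L=[-1, -1/2, -1/4]  R=[-1/8, 0]  => -3/16
val_6 [rbbbrb]  L=[-1, -1/2, -1/4, -3/16]  R=[-1/8, 0]  => -5/32
val_7 [rbbbrbr]  L=[-1, -1/2, -1/4, -3/16]  R=[-5/32, -1/8, 0]  => -11/64
val_8 [rbbbrbrr]  L=[-1, -1/2, -1/4, -3/16]  R=[-11/64, -5/32, -1/8, 0]  => -23/128
val_9 [rbbbrbrrb]  L=[-1, -1/2, -1/4, -3/16, -23/128]  R=[-11/64, -5/32, -1/8, 0]  => -45/256
val_10 [rbbbrbrrbr]  L=[-1, -1/2, -1/4, -3/16, -23/128]  R=[-45/256, -11/64, -5/32, -1/8, 0]  => -91/512
val_11 [rbbbrbrrbrr]  L=[-1, -1/2, -1/4, -3/16, -23/128]  R=[-91/512, -45/256, -11/64, -5/32, -1/8, 0]  => -183/1024
val_12 [rbbbrbrrbrrr]  L=[-1, -1/2, -1/4, -3/16, -23/128]  R=[-183/1024, -91/512, -45/256, -11/64, -5/32, -1/8, 0]  => -367/2048
val_13 [rbbbrbrrbrrrb]  L=[-1, -1/2, -1/4, -3/16, -23/128, -367/2048]  R=[-183/1024, -91/512, -45/256, -11/64, -5/32, -1/8, 0]  => -733/4096
val_14 [rbbbrbrrbrrrbb]  L=[-1, -1/2, -1/4, -3/16, -23/128, -367/2048, -733/4096]  R=[-183/1024, -91/512, -45/256, -11/64, -5/32, -1/8, 0]  => -1465/8192
val_15 [rbbbrbrrbrrrbbr]  L=[-1, -1/2, -1/4, -3/16, -23/128, -367/2048, -733/4096]  R=[-1465/8192, -183/1024, -91/512, -45/256, -11/64, -5/32, -1/8, 0]  => -2931/16384

-2931/16384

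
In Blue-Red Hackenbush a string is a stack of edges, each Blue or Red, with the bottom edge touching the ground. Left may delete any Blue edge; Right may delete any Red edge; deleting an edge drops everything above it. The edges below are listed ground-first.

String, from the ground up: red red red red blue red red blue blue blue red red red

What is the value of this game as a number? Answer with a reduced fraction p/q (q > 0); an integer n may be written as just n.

step 1: add red to get r; options L={ ∅ } R={ 0 } — -1
step 2: add red to get rr; options L={ ∅ } R={ -1 0 } — -2
step 3: add red to get rrr; options L={ ∅ } R={ -2 -1 0 } — -3
step 4: add red to get rrrr; options L={ ∅ } R={ -3 -2 -1 0 } — -4
step 5: add blue to get rrrrb; options L={ -4 } R={ -3 -2 -1 0 } — -7/2
step 6: add red to get rrrrbr; options L={ -4 } R={ -7/2 -3 -2 -1 0 } — -15/4
step 7: add red to get rrrrbrr; options L={ -4 } R={ -15/4 -7/2 -3 -2 -1 0 } — -31/8
step 8: add blue to get rrrrbrrb; options L={ -4 -31/8 } R={ -15/4 -7/2 -3 -2 -1 0 } — -61/16
step 9: add blue to get rrrrbrrbb; options L={ -4 -31/8 -61/16 } R={ -15/4 -7/2 -3 -2 -1 0 } — -121/32
step 10: add blue to get rrrrbrrbbb; options L={ -4 -31/8 -61/16 -121/32 } R={ -15/4 -7/2 -3 -2 -1 0 } — -241/64
step 11: add red to get rrrrbrrbbbr; options L={ -4 -31/8 -61/16 -121/32 } R={ -241/64 -15/4 -7/2 -3 -2 -1 0 } — -483/128
step 12: add red to get rrrrbrrbbbrr; options L={ -4 -31/8 -61/16 -121/32 } R={ -483/128 -241/64 -15/4 -7/2 -3 -2 -1 0 } — -967/256
step 13: add red to get rrrrbrrbbbrrr; options L={ -4 -31/8 -61/16 -121/32 } R={ -967/256 -483/128 -241/64 -15/4 -7/2 -3 -2 -1 0 } — -1935/512

-1935/512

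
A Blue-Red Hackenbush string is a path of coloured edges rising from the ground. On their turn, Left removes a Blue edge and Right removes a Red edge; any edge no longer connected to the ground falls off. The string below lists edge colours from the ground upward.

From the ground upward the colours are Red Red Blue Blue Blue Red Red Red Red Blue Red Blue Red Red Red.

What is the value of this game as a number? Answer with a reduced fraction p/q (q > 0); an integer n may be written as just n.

-10159/8192

G_1 [R]  L=[none]  R=[0]  -> -1
G_2 [RR]  L=[none]  R=[-1, 0]  -> -2
G_3 [RRB]  L=[-2]  R=[-1, 0]  -> -3/2
G_4 [RRBB]  L=[-2, -3/2]  R=[-1, 0]  -> -5/4
G_5 [RRBBB]  L=[-2, -3/2, -5/4]  R=[-1, 0]  -> -9/8
G_6 [RRBBBR]  L=[-2, -3/2, -5/4]  R=[-9/8, -1, 0]  -> -19/16
G_7 [RRBBBRR]  L=[-2, -3/2, -5/4]  R=[-19/16, -9/8, -1, 0]  -> -39/32
G_8 [RRBBBRRR]  L=[-2, -3/2, -5/4]  R=[-39/32, -19/16, -9/8, -1, 0]  -> -79/64
G_9 [RRBBBRRRR]  L=[-2, -3/2, -5/4]  R=[-79/64, -39/32, -19/16, -9/8, -1, 0]  -> -159/128
G_10 [RRBBBRRRRB]  L=[-2, -3/2, -5/4, -159/128]  R=[-79/64, -39/32, -19/16, -9/8, -1, 0]  -> -317/256
G_11 [RRBBBRRRRBR]  L=[-2, -3/2, -5/4, -159/128]  R=[-317/256, -79/64, -39/32, -19/16, -9/8, -1, 0]  -> -635/512
G_12 [RRBBBRRRRBRB]  L=[-2, -3/2, -5/4, -159/128, -635/512]  R=[-317/256, -79/64, -39/32, -19/16, -9/8, -1, 0]  -> -1269/1024
G_13 [RRBBBRRRRBRBR]  L=[-2, -3/2, -5/4, -159/128, -635/512]  R=[-1269/1024, -317/256, -79/64, -39/32, -19/16, -9/8, -1, 0]  -> -2539/2048
G_14 [RRBBBRRRRBRBRR]  L=[-2, -3/2, -5/4, -159/128, -635/512]  R=[-2539/2048, -1269/1024, -317/256, -79/64, -39/32, -19/16, -9/8, -1, 0]  -> -5079/4096
G_15 [RRBBBRRRRBRBRRR]  L=[-2, -3/2, -5/4, -159/128, -635/512]  R=[-5079/4096, -2539/2048, -1269/1024, -317/256, -79/64, -39/32, -19/16, -9/8, -1, 0]  -> -10159/8192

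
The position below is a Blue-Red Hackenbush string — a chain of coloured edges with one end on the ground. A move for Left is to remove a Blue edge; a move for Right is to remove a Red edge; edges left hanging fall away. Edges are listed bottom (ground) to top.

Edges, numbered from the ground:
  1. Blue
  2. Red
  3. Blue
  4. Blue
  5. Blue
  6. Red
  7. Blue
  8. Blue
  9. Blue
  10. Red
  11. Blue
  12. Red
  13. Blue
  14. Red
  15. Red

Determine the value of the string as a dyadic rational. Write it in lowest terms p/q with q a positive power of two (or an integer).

15273/16384

step 1: add Blue to get B; options L={ 0 } R={ ∅ } = 1
step 2: add Red to get BR; options L={ 0 } R={ 1 } = 1/2
step 3: add Blue to get BRB; options L={ 0, 1/2 } R={ 1 } = 3/4
step 4: add Blue to get BRBB; options L={ 0, 1/2, 3/4 } R={ 1 } = 7/8
step 5: add Blue to get BRBBB; options L={ 0, 1/2, 3/4, 7/8 } R={ 1 } = 15/16
step 6: add Red to get BRBBBR; options L={ 0, 1/2, 3/4, 7/8 } R={ 15/16, 1 } = 29/32
step 7: add Blue to get BRBBBRB; options L={ 0, 1/2, 3/4, 7/8, 29/32 } R={ 15/16, 1 } = 59/64
step 8: add Blue to get BRBBBRBB; options L={ 0, 1/2, 3/4, 7/8, 29/32, 59/64 } R={ 15/16, 1 } = 119/128
step 9: add Blue to get BRBBBRBBB; options L={ 0, 1/2, 3/4, 7/8, 29/32, 59/64, 119/128 } R={ 15/16, 1 } = 239/256
step 10: add Red to get BRBBBRBBBR; options L={ 0, 1/2, 3/4, 7/8, 29/32, 59/64, 119/128 } R={ 239/256, 15/16, 1 } = 477/512
step 11: add Blue to get BRBBBRBBBRB; options L={ 0, 1/2, 3/4, 7/8, 29/32, 59/64, 119/128, 477/512 } R={ 239/256, 15/16, 1 } = 955/1024
step 12: add Red to get BRBBBRBBBRBR; options L={ 0, 1/2, 3/4, 7/8, 29/32, 59/64, 119/128, 477/512 } R={ 955/1024, 239/256, 15/16, 1 } = 1909/2048
step 13: add Blue to get BRBBBRBBBRBRB; options L={ 0, 1/2, 3/4, 7/8, 29/32, 59/64, 119/128, 477/512, 1909/2048 } R={ 955/1024, 239/256, 15/16, 1 } = 3819/4096
step 14: add Red to get BRBBBRBBBRBRBR; options L={ 0, 1/2, 3/4, 7/8, 29/32, 59/64, 119/128, 477/512, 1909/2048 } R={ 3819/4096, 955/1024, 239/256, 15/16, 1 } = 7637/8192
step 15: add Red to get BRBBBRBBBRBRBRR; options L={ 0, 1/2, 3/4, 7/8, 29/32, 59/64, 119/128, 477/512, 1909/2048 } R={ 7637/8192, 3819/4096, 955/1024, 239/256, 15/16, 1 } = 15273/16384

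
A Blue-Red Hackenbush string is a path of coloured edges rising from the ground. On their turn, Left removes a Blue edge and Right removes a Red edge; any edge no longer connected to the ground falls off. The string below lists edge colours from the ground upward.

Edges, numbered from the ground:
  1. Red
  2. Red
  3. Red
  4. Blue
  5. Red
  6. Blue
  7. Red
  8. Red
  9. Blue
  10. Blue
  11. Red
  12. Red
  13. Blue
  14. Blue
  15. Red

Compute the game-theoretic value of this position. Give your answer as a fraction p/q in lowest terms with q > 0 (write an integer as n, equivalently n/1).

Prefix values for Red Red Red Blue Red Blue Red Red Blue Blue Red Red Blue Blue Red via {L|R} + simplicity:
step 1: add Red to get R; options L={ ∅ } R={ 0 } -> -1
step 2: add Red to get RR; options L={ ∅ } R={ -1, 0 } -> -2
step 3: add Red to get RRR; options L={ ∅ } R={ -2, -1, 0 } -> -3
step 4: add Blue to get RRRB; options L={ -3 } R={ -2, -1, 0 } -> -5/2
step 5: add Red to get RRRBR; options L={ -3 } R={ -5/2, -2, -1, 0 } -> -11/4
step 6: add Blue to get RRRBRB; options L={ -3, -11/4 } R={ -5/2, -2, -1, 0 } -> -21/8
step 7: add Red to get RRRBRBR; options L={ -3, -11/4 } R={ -21/8, -5/2, -2, -1, 0 } -> -43/16
step 8: add Red to get RRRBRBRR; options L={ -3, -11/4 } R={ -43/16, -21/8, -5/2, -2, -1, 0 } -> -87/32
step 9: add Blue to get RRRBRBRRB; options L={ -3, -11/4, -87/32 } R={ -43/16, -21/8, -5/2, -2, -1, 0 } -> -173/64
step 10: add Blue to get RRRBRBRRBB; options L={ -3, -11/4, -87/32, -173/64 } R={ -43/16, -21/8, -5/2, -2, -1, 0 } -> -345/128
step 11: add Red to get RRRBRBRRBBR; options L={ -3, -11/4, -87/32, -173/64 } R={ -345/128, -43/16, -21/8, -5/2, -2, -1, 0 } -> -691/256
step 12: add Red to get RRRBRBRRBBRR; options L={ -3, -11/4, -87/32, -173/64 } R={ -691/256, -345/128, -43/16, -21/8, -5/2, -2, -1, 0 } -> -1383/512
step 13: add Blue to get RRRBRBRRBBRRB; options L={ -3, -11/4, -87/32, -173/64, -1383/512 } R={ -691/256, -345/128, -43/16, -21/8, -5/2, -2, -1, 0 } -> -2765/1024
step 14: add Blue to get RRRBRBRRBBRRBB; options L={ -3, -11/4, -87/32, -173/64, -1383/512, -2765/1024 } R={ -691/256, -345/128, -43/16, -21/8, -5/2, -2, -1, 0 } -> -5529/2048
step 15: add Red to get RRRBRBRRBBRRBBR; options L={ -3, -11/4, -87/32, -173/64, -1383/512, -2765/1024 } R={ -5529/2048, -691/256, -345/128, -43/16, -21/8, -5/2, -2, -1, 0 } -> -11059/4096

-11059/4096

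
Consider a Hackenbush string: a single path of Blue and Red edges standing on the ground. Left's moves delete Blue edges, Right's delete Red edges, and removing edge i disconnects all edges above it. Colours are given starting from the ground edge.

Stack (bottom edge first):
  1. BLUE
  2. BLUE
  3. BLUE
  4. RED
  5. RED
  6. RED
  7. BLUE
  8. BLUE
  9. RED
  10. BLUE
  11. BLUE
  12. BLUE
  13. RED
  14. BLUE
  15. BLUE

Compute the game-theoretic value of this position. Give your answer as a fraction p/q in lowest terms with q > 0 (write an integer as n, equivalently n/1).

9079/4096

val(B) = { 0 | none } gives 1
val(BB) = { 0, 1 | none } gives 2
val(BBB) = { 0, 1, 2 | none } gives 3
val(BBBR) = { 0, 1, 2 | 3 } gives 5/2
val(BBBRR) = { 0, 1, 2 | 5/2, 3 } gives 9/4
val(BBBRRR) = { 0, 1, 2 | 9/4, 5/2, 3 } gives 17/8
val(BBBRRRB) = { 0, 1, 2, 17/8 | 9/4, 5/2, 3 } gives 35/16
val(BBBRRRBB) = { 0, 1, 2, 17/8, 35/16 | 9/4, 5/2, 3 } gives 71/32
val(BBBRRRBBR) = { 0, 1, 2, 17/8, 35/16 | 71/32, 9/4, 5/2, 3 } gives 141/64
val(BBBRRRBBRB) = { 0, 1, 2, 17/8, 35/16, 141/64 | 71/32, 9/4, 5/2, 3 } gives 283/128
val(BBBRRRBBRBB) = { 0, 1, 2, 17/8, 35/16, 141/64, 283/128 | 71/32, 9/4, 5/2, 3 } gives 567/256
val(BBBRRRBBRBBB) = { 0, 1, 2, 17/8, 35/16, 141/64, 283/128, 567/256 | 71/32, 9/4, 5/2, 3 } gives 1135/512
val(BBBRRRBBRBBBR) = { 0, 1, 2, 17/8, 35/16, 141/64, 283/128, 567/256 | 1135/512, 71/32, 9/4, 5/2, 3 } gives 2269/1024
val(BBBRRRBBRBBBRB) = { 0, 1, 2, 17/8, 35/16, 141/64, 283/128, 567/256, 2269/1024 | 1135/512, 71/32, 9/4, 5/2, 3 } gives 4539/2048
val(BBBRRRBBRBBBRBB) = { 0, 1, 2, 17/8, 35/16, 141/64, 283/128, 567/256, 2269/1024, 4539/2048 | 1135/512, 71/32, 9/4, 5/2, 3 } gives 9079/4096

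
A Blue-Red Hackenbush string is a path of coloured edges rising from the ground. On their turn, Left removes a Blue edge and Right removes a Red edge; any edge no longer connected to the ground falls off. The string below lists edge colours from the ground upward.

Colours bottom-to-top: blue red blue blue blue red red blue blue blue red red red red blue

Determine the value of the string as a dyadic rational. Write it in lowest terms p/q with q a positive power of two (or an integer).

14787/16384

Prefix values for blue red blue blue blue red red blue blue blue red red red red blue via {L|R} + simplicity:
val(b) = { 0 | (no moves) } so 1
val(br) = { 0 | 1 } so 1/2
val(brb) = { 0, 1/2 | 1 } so 3/4
val(brbb) = { 0, 1/2, 3/4 | 1 } so 7/8
val(brbbb) = { 0, 1/2, 3/4, 7/8 | 1 } so 15/16
val(brbbbr) = { 0, 1/2, 3/4, 7/8 | 15/16, 1 } so 29/32
val(brbbbrr) = { 0, 1/2, 3/4, 7/8 | 29/32, 15/16, 1 } so 57/64
val(brbbbrrb) = { 0, 1/2, 3/4, 7/8, 57/64 | 29/32, 15/16, 1 } so 115/128
val(brbbbrrbb) = { 0, 1/2, 3/4, 7/8, 57/64, 115/128 | 29/32, 15/16, 1 } so 231/256
val(brbbbrrbbb) = { 0, 1/2, 3/4, 7/8, 57/64, 115/128, 231/256 | 29/32, 15/16, 1 } so 463/512
val(brbbbrrbbbr) = { 0, 1/2, 3/4, 7/8, 57/64, 115/128, 231/256 | 463/512, 29/32, 15/16, 1 } so 925/1024
val(brbbbrrbbbrr) = { 0, 1/2, 3/4, 7/8, 57/64, 115/128, 231/256 | 925/1024, 463/512, 29/32, 15/16, 1 } so 1849/2048
val(brbbbrrbbbrrr) = { 0, 1/2, 3/4, 7/8, 57/64, 115/128, 231/256 | 1849/2048, 925/1024, 463/512, 29/32, 15/16, 1 } so 3697/4096
val(brbbbrrbbbrrrr) = { 0, 1/2, 3/4, 7/8, 57/64, 115/128, 231/256 | 3697/4096, 1849/2048, 925/1024, 463/512, 29/32, 15/16, 1 } so 7393/8192
val(brbbbrrbbbrrrrb) = { 0, 1/2, 3/4, 7/8, 57/64, 115/128, 231/256, 7393/8192 | 3697/4096, 1849/2048, 925/1024, 463/512, 29/32, 15/16, 1 } so 14787/16384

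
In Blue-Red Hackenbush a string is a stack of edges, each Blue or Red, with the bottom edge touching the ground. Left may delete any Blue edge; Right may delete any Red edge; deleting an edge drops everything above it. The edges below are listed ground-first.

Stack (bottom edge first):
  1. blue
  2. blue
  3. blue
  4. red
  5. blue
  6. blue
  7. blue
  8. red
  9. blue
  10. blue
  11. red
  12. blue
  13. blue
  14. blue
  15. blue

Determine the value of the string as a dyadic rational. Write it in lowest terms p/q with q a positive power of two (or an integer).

11999/4096

Recurse on prefixes of the 15-edge string blue blue blue red blue blue blue red blue blue red blue blue blue blue:
value(b) = { 0 |  } → 1
value(bb) = { 0, 1 |  } → 2
value(bbb) = { 0, 1, 2 |  } → 3
value(bbbr) = { 0, 1, 2 | 3 } → 5/2
value(bbbrb) = { 0, 1, 2, 5/2 | 3 } → 11/4
value(bbbrbb) = { 0, 1, 2, 5/2, 11/4 | 3 } → 23/8
value(bbbrbbb) = { 0, 1, 2, 5/2, 11/4, 23/8 | 3 } → 47/16
value(bbbrbbbr) = { 0, 1, 2, 5/2, 11/4, 23/8 | 47/16, 3 } → 93/32
value(bbbrbbbrb) = { 0, 1, 2, 5/2, 11/4, 23/8, 93/32 | 47/16, 3 } → 187/64
value(bbbrbbbrbb) = { 0, 1, 2, 5/2, 11/4, 23/8, 93/32, 187/64 | 47/16, 3 } → 375/128
value(bbbrbbbrbbr) = { 0, 1, 2, 5/2, 11/4, 23/8, 93/32, 187/64 | 375/128, 47/16, 3 } → 749/256
value(bbbrbbbrbbrb) = { 0, 1, 2, 5/2, 11/4, 23/8, 93/32, 187/64, 749/256 | 375/128, 47/16, 3 } → 1499/512
value(bbbrbbbrbbrbb) = { 0, 1, 2, 5/2, 11/4, 23/8, 93/32, 187/64, 749/256, 1499/512 | 375/128, 47/16, 3 } → 2999/1024
value(bbbrbbbrbbrbbb) = { 0, 1, 2, 5/2, 11/4, 23/8, 93/32, 187/64, 749/256, 1499/512, 2999/1024 | 375/128, 47/16, 3 } → 5999/2048
value(bbbrbbbrbbrbbbb) = { 0, 1, 2, 5/2, 11/4, 23/8, 93/32, 187/64, 749/256, 1499/512, 2999/1024, 5999/2048 | 375/128, 47/16, 3 } → 11999/4096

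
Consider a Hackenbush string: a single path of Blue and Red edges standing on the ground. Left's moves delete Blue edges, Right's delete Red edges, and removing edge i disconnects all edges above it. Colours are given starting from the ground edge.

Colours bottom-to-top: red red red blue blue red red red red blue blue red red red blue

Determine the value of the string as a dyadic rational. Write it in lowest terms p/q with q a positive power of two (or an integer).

-10141/4096

Prefix values for red red red blue blue red red red red blue blue red red red blue via {L|R} + simplicity:
step 1: add red to get r; options L={ (no moves) } R={ 0 } => -1
step 2: add red to get rr; options L={ (no moves) } R={ -1; 0 } => -2
step 3: add red to get rrr; options L={ (no moves) } R={ -2; -1; 0 } => -3
step 4: add blue to get rrrb; options L={ -3 } R={ -2; -1; 0 } => -5/2
step 5: add blue to get rrrbb; options L={ -3; -5/2 } R={ -2; -1; 0 } => -9/4
step 6: add red to get rrrbbr; options L={ -3; -5/2 } R={ -9/4; -2; -1; 0 } => -19/8
step 7: add red to get rrrbbrr; options L={ -3; -5/2 } R={ -19/8; -9/4; -2; -1; 0 } => -39/16
step 8: add red to get rrrbbrrr; options L={ -3; -5/2 } R={ -39/16; -19/8; -9/4; -2; -1; 0 } => -79/32
step 9: add red to get rrrbbrrrr; options L={ -3; -5/2 } R={ -79/32; -39/16; -19/8; -9/4; -2; -1; 0 } => -159/64
step 10: add blue to get rrrbbrrrrb; options L={ -3; -5/2; -159/64 } R={ -79/32; -39/16; -19/8; -9/4; -2; -1; 0 } => -317/128
step 11: add blue to get rrrbbrrrrbb; options L={ -3; -5/2; -159/64; -317/128 } R={ -79/32; -39/16; -19/8; -9/4; -2; -1; 0 } => -633/256
step 12: add red to get rrrbbrrrrbbr; options L={ -3; -5/2; -159/64; -317/128 } R={ -633/256; -79/32; -39/16; -19/8; -9/4; -2; -1; 0 } => -1267/512
step 13: add red to get rrrbbrrrrbbrr; options L={ -3; -5/2; -159/64; -317/128 } R={ -1267/512; -633/256; -79/32; -39/16; -19/8; -9/4; -2; -1; 0 } => -2535/1024
step 14: add red to get rrrbbrrrrbbrrr; options L={ -3; -5/2; -159/64; -317/128 } R={ -2535/1024; -1267/512; -633/256; -79/32; -39/16; -19/8; -9/4; -2; -1; 0 } => -5071/2048
step 15: add blue to get rrrbbrrrrbbrrrb; options L={ -3; -5/2; -159/64; -317/128; -5071/2048 } R={ -2535/1024; -1267/512; -633/256; -79/32; -39/16; -19/8; -9/4; -2; -1; 0 } => -10141/4096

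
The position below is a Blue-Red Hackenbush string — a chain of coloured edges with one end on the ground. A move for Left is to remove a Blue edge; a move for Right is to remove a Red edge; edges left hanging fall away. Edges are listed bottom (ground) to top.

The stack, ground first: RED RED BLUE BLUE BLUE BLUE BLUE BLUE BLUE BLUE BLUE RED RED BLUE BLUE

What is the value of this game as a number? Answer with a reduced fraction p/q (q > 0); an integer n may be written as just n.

-8217/8192

Prefix values for RED RED BLUE BLUE BLUE BLUE BLUE BLUE BLUE BLUE BLUE RED RED BLUE BLUE via {L|R} + simplicity:
edge 1 of 15 (RED): { none | 0 } ⇒ -1
edge 2 of 15 (RED): { none | -1, 0 } ⇒ -2
edge 3 of 15 (BLUE): { -2 | -1, 0 } ⇒ -3/2
edge 4 of 15 (BLUE): { -2, -3/2 | -1, 0 } ⇒ -5/4
edge 5 of 15 (BLUE): { -2, -3/2, -5/4 | -1, 0 } ⇒ -9/8
edge 6 of 15 (BLUE): { -2, -3/2, -5/4, -9/8 | -1, 0 } ⇒ -17/16
edge 7 of 15 (BLUE): { -2, -3/2, -5/4, -9/8, -17/16 | -1, 0 } ⇒ -33/32
edge 8 of 15 (BLUE): { -2, -3/2, -5/4, -9/8, -17/16, -33/32 | -1, 0 } ⇒ -65/64
edge 9 of 15 (BLUE): { -2, -3/2, -5/4, -9/8, -17/16, -33/32, -65/64 | -1, 0 } ⇒ -129/128
edge 10 of 15 (BLUE): { -2, -3/2, -5/4, -9/8, -17/16, -33/32, -65/64, -129/128 | -1, 0 } ⇒ -257/256
edge 11 of 15 (BLUE): { -2, -3/2, -5/4, -9/8, -17/16, -33/32, -65/64, -129/128, -257/256 | -1, 0 } ⇒ -513/512
edge 12 of 15 (RED): { -2, -3/2, -5/4, -9/8, -17/16, -33/32, -65/64, -129/128, -257/256 | -513/512, -1, 0 } ⇒ -1027/1024
edge 13 of 15 (RED): { -2, -3/2, -5/4, -9/8, -17/16, -33/32, -65/64, -129/128, -257/256 | -1027/1024, -513/512, -1, 0 } ⇒ -2055/2048
edge 14 of 15 (BLUE): { -2, -3/2, -5/4, -9/8, -17/16, -33/32, -65/64, -129/128, -257/256, -2055/2048 | -1027/1024, -513/512, -1, 0 } ⇒ -4109/4096
edge 15 of 15 (BLUE): { -2, -3/2, -5/4, -9/8, -17/16, -33/32, -65/64, -129/128, -257/256, -2055/2048, -4109/4096 | -1027/1024, -513/512, -1, 0 } ⇒ -8217/8192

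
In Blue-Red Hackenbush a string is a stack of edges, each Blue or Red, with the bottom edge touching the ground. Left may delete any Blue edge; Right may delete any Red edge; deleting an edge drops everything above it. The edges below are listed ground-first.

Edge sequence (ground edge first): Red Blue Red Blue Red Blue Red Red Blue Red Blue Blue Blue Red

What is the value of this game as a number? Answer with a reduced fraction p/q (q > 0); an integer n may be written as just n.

Recurse on prefixes of the 14-edge string Red Blue Red Blue Red Blue Red Red Blue Red Blue Blue Blue Red:
v_1 [R]  L=[none]  R=[0]  — -1
v_2 [RB]  L=[-1]  R=[0]  — -1/2
v_3 [RBR]  L=[-1]  R=[-1/2 0]  — -3/4
v_4 [RBRB]  L=[-1 -3/4]  R=[-1/2 0]  — -5/8
v_5 [RBRBR]  L=[-1 -3/4]  R=[-5/8 -1/2 0]  — -11/16
v_6 [RBRBRB]  L=[-1 -3/4 -11/16]  R=[-5/8 -1/2 0]  — -21/32
v_7 [RBRBRBR]  L=[-1 -3/4 -11/16]  R=[-21/32 -5/8 -1/2 0]  — -43/64
v_8 [RBRBRBRR]  L=[-1 -3/4 -11/16]  R=[-43/64 -21/32 -5/8 -1/2 0]  — -87/128
v_9 [RBRBRBRRB]  L=[-1 -3/4 -11/16 -87/128]  R=[-43/64 -21/32 -5/8 -1/2 0]  — -173/256
v_10 [RBRBRBRRBR]  L=[-1 -3/4 -11/16 -87/128]  R=[-173/256 -43/64 -21/32 -5/8 -1/2 0]  — -347/512
v_11 [RBRBRBRRBRB]  L=[-1 -3/4 -11/16 -87/128 -347/512]  R=[-173/256 -43/64 -21/32 -5/8 -1/2 0]  — -693/1024
v_12 [RBRBRBRRBRBB]  L=[-1 -3/4 -11/16 -87/128 -347/512 -693/1024]  R=[-173/256 -43/64 -21/32 -5/8 -1/2 0]  — -1385/2048
v_13 [RBRBRBRRBRBBB]  L=[-1 -3/4 -11/16 -87/128 -347/512 -693/1024 -1385/2048]  R=[-173/256 -43/64 -21/32 -5/8 -1/2 0]  — -2769/4096
v_14 [RBRBRBRRBRBBBR]  L=[-1 -3/4 -11/16 -87/128 -347/512 -693/1024 -1385/2048]  R=[-2769/4096 -173/256 -43/64 -21/32 -5/8 -1/2 0]  — -5539/8192

-5539/8192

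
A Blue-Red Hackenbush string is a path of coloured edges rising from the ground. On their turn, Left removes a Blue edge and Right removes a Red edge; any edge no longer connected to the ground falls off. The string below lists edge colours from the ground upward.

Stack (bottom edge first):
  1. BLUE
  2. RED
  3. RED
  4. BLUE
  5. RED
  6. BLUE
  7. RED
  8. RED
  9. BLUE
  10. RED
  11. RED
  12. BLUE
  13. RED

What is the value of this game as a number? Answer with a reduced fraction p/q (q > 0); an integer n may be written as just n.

1 of 13 · B · max L 0 · min R +∞ → 1
2 of 13 · BR · max L 0 · min R 1 → 1/2
3 of 13 · BRR · max L 0 · min R 1/2 → 1/4
4 of 13 · BRRB · max L 1/4 · min R 1/2 → 3/8
5 of 13 · BRRBR · max L 1/4 · min R 3/8 → 5/16
6 of 13 · BRRBRB · max L 5/16 · min R 3/8 → 11/32
7 of 13 · BRRBRBR · max L 5/16 · min R 11/32 → 21/64
8 of 13 · BRRBRBRR · max L 5/16 · min R 21/64 → 41/128
9 of 13 · BRRBRBRRB · max L 41/128 · min R 21/64 → 83/256
10 of 13 · BRRBRBRRBR · max L 41/128 · min R 83/256 → 165/512
11 of 13 · BRRBRBRRBRR · max L 41/128 · min R 165/512 → 329/1024
12 of 13 · BRRBRBRRBRRB · max L 329/1024 · min R 165/512 → 659/2048
13 of 13 · BRRBRBRRBRRBR · max L 329/1024 · min R 659/2048 → 1317/4096

1317/4096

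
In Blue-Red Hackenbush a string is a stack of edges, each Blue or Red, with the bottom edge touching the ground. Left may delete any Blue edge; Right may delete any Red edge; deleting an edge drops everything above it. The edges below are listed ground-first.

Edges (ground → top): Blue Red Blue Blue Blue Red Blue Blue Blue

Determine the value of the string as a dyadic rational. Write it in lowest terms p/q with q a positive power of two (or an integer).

239/256

B: Left { 0 }, Right { — } -> simplest 1
BR: Left { 0 }, Right { 1 } -> simplest 1/2
BRB: Left { 0; 1/2 }, Right { 1 } -> simplest 3/4
BRBB: Left { 0; 1/2; 3/4 }, Right { 1 } -> simplest 7/8
BRBBB: Left { 0; 1/2; 3/4; 7/8 }, Right { 1 } -> simplest 15/16
BRBBBR: Left { 0; 1/2; 3/4; 7/8 }, Right { 15/16; 1 } -> simplest 29/32
BRBBBRB: Left { 0; 1/2; 3/4; 7/8; 29/32 }, Right { 15/16; 1 } -> simplest 59/64
BRBBBRBB: Left { 0; 1/2; 3/4; 7/8; 29/32; 59/64 }, Right { 15/16; 1 } -> simplest 119/128
BRBBBRBBB: Left { 0; 1/2; 3/4; 7/8; 29/32; 59/64; 119/128 }, Right { 15/16; 1 } -> simplest 239/256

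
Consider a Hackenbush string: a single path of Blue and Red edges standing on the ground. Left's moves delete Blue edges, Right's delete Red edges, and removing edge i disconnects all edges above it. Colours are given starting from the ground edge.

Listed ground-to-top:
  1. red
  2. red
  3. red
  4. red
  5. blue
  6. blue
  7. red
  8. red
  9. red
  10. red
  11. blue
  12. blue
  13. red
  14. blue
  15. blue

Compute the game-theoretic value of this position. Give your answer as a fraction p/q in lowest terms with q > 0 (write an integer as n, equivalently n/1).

-7113/2048

Build val(s[:k]) for k = 1..15, string s = red red red red blue blue red red red red blue blue red blue blue.
edge 1 of 15 (red): { none | 0 } => -1
edge 2 of 15 (red): { none | -1, 0 } => -2
edge 3 of 15 (red): { none | -2, -1, 0 } => -3
edge 4 of 15 (red): { none | -3, -2, -1, 0 } => -4
edge 5 of 15 (blue): { -4 | -3, -2, -1, 0 } => -7/2
edge 6 of 15 (blue): { -4, -7/2 | -3, -2, -1, 0 } => -13/4
edge 7 of 15 (red): { -4, -7/2 | -13/4, -3, -2, -1, 0 } => -27/8
edge 8 of 15 (red): { -4, -7/2 | -27/8, -13/4, -3, -2, -1, 0 } => -55/16
edge 9 of 15 (red): { -4, -7/2 | -55/16, -27/8, -13/4, -3, -2, -1, 0 } => -111/32
edge 10 of 15 (red): { -4, -7/2 | -111/32, -55/16, -27/8, -13/4, -3, -2, -1, 0 } => -223/64
edge 11 of 15 (blue): { -4, -7/2, -223/64 | -111/32, -55/16, -27/8, -13/4, -3, -2, -1, 0 } => -445/128
edge 12 of 15 (blue): { -4, -7/2, -223/64, -445/128 | -111/32, -55/16, -27/8, -13/4, -3, -2, -1, 0 } => -889/256
edge 13 of 15 (red): { -4, -7/2, -223/64, -445/128 | -889/256, -111/32, -55/16, -27/8, -13/4, -3, -2, -1, 0 } => -1779/512
edge 14 of 15 (blue): { -4, -7/2, -223/64, -445/128, -1779/512 | -889/256, -111/32, -55/16, -27/8, -13/4, -3, -2, -1, 0 } => -3557/1024
edge 15 of 15 (blue): { -4, -7/2, -223/64, -445/128, -1779/512, -3557/1024 | -889/256, -111/32, -55/16, -27/8, -13/4, -3, -2, -1, 0 } => -7113/2048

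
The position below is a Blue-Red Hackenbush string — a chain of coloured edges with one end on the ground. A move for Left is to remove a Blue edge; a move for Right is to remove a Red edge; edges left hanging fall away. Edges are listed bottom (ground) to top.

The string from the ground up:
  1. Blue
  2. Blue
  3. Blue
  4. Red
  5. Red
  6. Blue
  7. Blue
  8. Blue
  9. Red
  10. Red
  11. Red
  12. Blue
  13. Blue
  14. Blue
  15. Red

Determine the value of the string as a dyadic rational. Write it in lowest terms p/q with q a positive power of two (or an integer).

10013/4096

g(B) = { 0 |  } -> 1
g(BB) = { 0; 1 |  } -> 2
g(BBB) = { 0; 1; 2 |  } -> 3
g(BBBR) = { 0; 1; 2 | 3 } -> 5/2
g(BBBRR) = { 0; 1; 2 | 5/2; 3 } -> 9/4
g(BBBRRB) = { 0; 1; 2; 9/4 | 5/2; 3 } -> 19/8
g(BBBRRBB) = { 0; 1; 2; 9/4; 19/8 | 5/2; 3 } -> 39/16
g(BBBRRBBB) = { 0; 1; 2; 9/4; 19/8; 39/16 | 5/2; 3 } -> 79/32
g(BBBRRBBBR) = { 0; 1; 2; 9/4; 19/8; 39/16 | 79/32; 5/2; 3 } -> 157/64
g(BBBRRBBBRR) = { 0; 1; 2; 9/4; 19/8; 39/16 | 157/64; 79/32; 5/2; 3 } -> 313/128
g(BBBRRBBBRRR) = { 0; 1; 2; 9/4; 19/8; 39/16 | 313/128; 157/64; 79/32; 5/2; 3 } -> 625/256
g(BBBRRBBBRRRB) = { 0; 1; 2; 9/4; 19/8; 39/16; 625/256 | 313/128; 157/64; 79/32; 5/2; 3 } -> 1251/512
g(BBBRRBBBRRRBB) = { 0; 1; 2; 9/4; 19/8; 39/16; 625/256; 1251/512 | 313/128; 157/64; 79/32; 5/2; 3 } -> 2503/1024
g(BBBRRBBBRRRBBB) = { 0; 1; 2; 9/4; 19/8; 39/16; 625/256; 1251/512; 2503/1024 | 313/128; 157/64; 79/32; 5/2; 3 } -> 5007/2048
g(BBBRRBBBRRRBBBR) = { 0; 1; 2; 9/4; 19/8; 39/16; 625/256; 1251/512; 2503/1024 | 5007/2048; 313/128; 157/64; 79/32; 5/2; 3 } -> 10013/4096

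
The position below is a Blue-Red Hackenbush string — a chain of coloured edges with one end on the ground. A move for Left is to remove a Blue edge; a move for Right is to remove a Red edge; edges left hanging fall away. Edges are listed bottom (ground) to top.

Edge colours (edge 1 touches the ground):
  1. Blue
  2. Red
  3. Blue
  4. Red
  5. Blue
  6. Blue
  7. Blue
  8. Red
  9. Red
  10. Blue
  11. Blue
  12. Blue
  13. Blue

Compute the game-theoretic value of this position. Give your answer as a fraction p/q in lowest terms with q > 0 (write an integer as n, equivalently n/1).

2975/4096

Prefix values for Blue Red Blue Red Blue Blue Blue Red Red Blue Blue Blue Blue via {L|R} + simplicity:
step 1: add Blue to get B; options L={ 0 } R={ — } -> 1
step 2: add Red to get BR; options L={ 0 } R={ 1 } -> 1/2
step 3: add Blue to get BRB; options L={ 0; 1/2 } R={ 1 } -> 3/4
step 4: add Red to get BRBR; options L={ 0; 1/2 } R={ 3/4; 1 } -> 5/8
step 5: add Blue to get BRBRB; options L={ 0; 1/2; 5/8 } R={ 3/4; 1 } -> 11/16
step 6: add Blue to get BRBRBB; options L={ 0; 1/2; 5/8; 11/16 } R={ 3/4; 1 } -> 23/32
step 7: add Blue to get BRBRBBB; options L={ 0; 1/2; 5/8; 11/16; 23/32 } R={ 3/4; 1 } -> 47/64
step 8: add Red to get BRBRBBBR; options L={ 0; 1/2; 5/8; 11/16; 23/32 } R={ 47/64; 3/4; 1 } -> 93/128
step 9: add Red to get BRBRBBBRR; options L={ 0; 1/2; 5/8; 11/16; 23/32 } R={ 93/128; 47/64; 3/4; 1 } -> 185/256
step 10: add Blue to get BRBRBBBRRB; options L={ 0; 1/2; 5/8; 11/16; 23/32; 185/256 } R={ 93/128; 47/64; 3/4; 1 } -> 371/512
step 11: add Blue to get BRBRBBBRRBB; options L={ 0; 1/2; 5/8; 11/16; 23/32; 185/256; 371/512 } R={ 93/128; 47/64; 3/4; 1 } -> 743/1024
step 12: add Blue to get BRBRBBBRRBBB; options L={ 0; 1/2; 5/8; 11/16; 23/32; 185/256; 371/512; 743/1024 } R={ 93/128; 47/64; 3/4; 1 } -> 1487/2048
step 13: add Blue to get BRBRBBBRRBBBB; options L={ 0; 1/2; 5/8; 11/16; 23/32; 185/256; 371/512; 743/1024; 1487/2048 } R={ 93/128; 47/64; 3/4; 1 } -> 2975/4096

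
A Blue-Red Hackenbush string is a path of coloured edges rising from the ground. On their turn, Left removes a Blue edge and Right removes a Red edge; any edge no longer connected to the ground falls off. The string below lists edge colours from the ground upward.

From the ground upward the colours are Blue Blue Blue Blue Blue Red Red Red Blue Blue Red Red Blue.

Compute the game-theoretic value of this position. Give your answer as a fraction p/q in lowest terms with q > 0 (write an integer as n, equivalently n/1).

1075/256

Prefix values for Blue Blue Blue Blue Blue Red Red Red Blue Blue Red Red Blue via {L|R} + simplicity:
v_1 [B]  L=[0]  R=[none]  = 1
v_2 [BB]  L=[0 1]  R=[none]  = 2
v_3 [BBB]  L=[0 1 2]  R=[none]  = 3
v_4 [BBBB]  L=[0 1 2 3]  R=[none]  = 4
v_5 [BBBBB]  L=[0 1 2 3 4]  R=[none]  = 5
v_6 [BBBBBR]  L=[0 1 2 3 4]  R=[5]  = 9/2
v_7 [BBBBBRR]  L=[0 1 2 3 4]  R=[9/2 5]  = 17/4
v_8 [BBBBBRRR]  L=[0 1 2 3 4]  R=[17/4 9/2 5]  = 33/8
v_9 [BBBBBRRRB]  L=[0 1 2 3 4 33/8]  R=[17/4 9/2 5]  = 67/16
v_10 [BBBBBRRRBB]  L=[0 1 2 3 4 33/8 67/16]  R=[17/4 9/2 5]  = 135/32
v_11 [BBBBBRRRBBR]  L=[0 1 2 3 4 33/8 67/16]  R=[135/32 17/4 9/2 5]  = 269/64
v_12 [BBBBBRRRBBRR]  L=[0 1 2 3 4 33/8 67/16]  R=[269/64 135/32 17/4 9/2 5]  = 537/128
v_13 [BBBBBRRRBBRRB]  L=[0 1 2 3 4 33/8 67/16 537/128]  R=[269/64 135/32 17/4 9/2 5]  = 1075/256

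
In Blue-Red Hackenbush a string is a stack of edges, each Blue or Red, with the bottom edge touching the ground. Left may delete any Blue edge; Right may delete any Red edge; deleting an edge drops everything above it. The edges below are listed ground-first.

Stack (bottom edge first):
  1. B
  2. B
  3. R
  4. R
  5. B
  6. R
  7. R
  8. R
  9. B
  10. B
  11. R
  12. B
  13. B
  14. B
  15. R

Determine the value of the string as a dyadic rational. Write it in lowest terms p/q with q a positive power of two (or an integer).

1 of 15 · B · max L 0 · min R +∞ so 1
2 of 15 · BB · max L 1 · min R +∞ so 2
3 of 15 · BBR · max L 1 · min R 2 so 3/2
4 of 15 · BBRR · max L 1 · min R 3/2 so 5/4
5 of 15 · BBRRB · max L 5/4 · min R 3/2 so 11/8
6 of 15 · BBRRBR · max L 5/4 · min R 11/8 so 21/16
7 of 15 · BBRRBRR · max L 5/4 · min R 21/16 so 41/32
8 of 15 · BBRRBRRR · max L 5/4 · min R 41/32 so 81/64
9 of 15 · BBRRBRRRB · max L 81/64 · min R 41/32 so 163/128
10 of 15 · BBRRBRRRBB · max L 163/128 · min R 41/32 so 327/256
11 of 15 · BBRRBRRRBBR · max L 163/128 · min R 327/256 so 653/512
12 of 15 · BBRRBRRRBBRB · max L 653/512 · min R 327/256 so 1307/1024
13 of 15 · BBRRBRRRBBRBB · max L 1307/1024 · min R 327/256 so 2615/2048
14 of 15 · BBRRBRRRBBRBBB · max L 2615/2048 · min R 327/256 so 5231/4096
15 of 15 · BBRRBRRRBBRBBBR · max L 2615/2048 · min R 5231/4096 so 10461/8192

10461/8192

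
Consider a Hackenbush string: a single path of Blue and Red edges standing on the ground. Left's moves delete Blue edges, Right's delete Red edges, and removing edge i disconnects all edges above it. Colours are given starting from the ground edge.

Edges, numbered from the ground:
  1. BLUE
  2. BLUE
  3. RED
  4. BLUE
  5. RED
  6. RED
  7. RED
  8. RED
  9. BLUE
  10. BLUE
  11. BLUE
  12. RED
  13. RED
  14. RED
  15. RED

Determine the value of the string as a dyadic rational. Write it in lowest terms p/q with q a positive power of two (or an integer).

12513/8192

v_1 [B]  L=[0]  R=[none]  so 1
v_2 [BB]  L=[0,1]  R=[none]  so 2
v_3 [BBR]  L=[0,1]  R=[2]  so 3/2
v_4 [BBRB]  L=[0,1,3/2]  R=[2]  so 7/4
v_5 [BBRBR]  L=[0,1,3/2]  R=[7/4,2]  so 13/8
v_6 [BBRBRR]  L=[0,1,3/2]  R=[13/8,7/4,2]  so 25/16
v_7 [BBRBRRR]  L=[0,1,3/2]  R=[25/16,13/8,7/4,2]  so 49/32
v_8 [BBRBRRRR]  L=[0,1,3/2]  R=[49/32,25/16,13/8,7/4,2]  so 97/64
v_9 [BBRBRRRRB]  L=[0,1,3/2,97/64]  R=[49/32,25/16,13/8,7/4,2]  so 195/128
v_10 [BBRBRRRRBB]  L=[0,1,3/2,97/64,195/128]  R=[49/32,25/16,13/8,7/4,2]  so 391/256
v_11 [BBRBRRRRBBB]  L=[0,1,3/2,97/64,195/128,391/256]  R=[49/32,25/16,13/8,7/4,2]  so 783/512
v_12 [BBRBRRRRBBBR]  L=[0,1,3/2,97/64,195/128,391/256]  R=[783/512,49/32,25/16,13/8,7/4,2]  so 1565/1024
v_13 [BBRBRRRRBBBRR]  L=[0,1,3/2,97/64,195/128,391/256]  R=[1565/1024,783/512,49/32,25/16,13/8,7/4,2]  so 3129/2048
v_14 [BBRBRRRRBBBRRR]  L=[0,1,3/2,97/64,195/128,391/256]  R=[3129/2048,1565/1024,783/512,49/32,25/16,13/8,7/4,2]  so 6257/4096
v_15 [BBRBRRRRBBBRRRR]  L=[0,1,3/2,97/64,195/128,391/256]  R=[6257/4096,3129/2048,1565/1024,783/512,49/32,25/16,13/8,7/4,2]  so 12513/8192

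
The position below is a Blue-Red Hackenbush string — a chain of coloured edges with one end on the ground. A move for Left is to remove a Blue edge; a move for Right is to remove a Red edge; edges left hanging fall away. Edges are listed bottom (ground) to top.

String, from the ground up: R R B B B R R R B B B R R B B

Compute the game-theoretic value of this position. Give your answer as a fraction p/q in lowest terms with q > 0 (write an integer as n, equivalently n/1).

-10009/8192

R: Left { · }, Right { 0 } so simplest -1
RR: Left { · }, Right { -1, 0 } so simplest -2
RRB: Left { -2 }, Right { -1, 0 } so simplest -3/2
RRBB: Left { -2, -3/2 }, Right { -1, 0 } so simplest -5/4
RRBBB: Left { -2, -3/2, -5/4 }, Right { -1, 0 } so simplest -9/8
RRBBBR: Left { -2, -3/2, -5/4 }, Right { -9/8, -1, 0 } so simplest -19/16
RRBBBRR: Left { -2, -3/2, -5/4 }, Right { -19/16, -9/8, -1, 0 } so simplest -39/32
RRBBBRRR: Left { -2, -3/2, -5/4 }, Right { -39/32, -19/16, -9/8, -1, 0 } so simplest -79/64
RRBBBRRRB: Left { -2, -3/2, -5/4, -79/64 }, Right { -39/32, -19/16, -9/8, -1, 0 } so simplest -157/128
RRBBBRRRBB: Left { -2, -3/2, -5/4, -79/64, -157/128 }, Right { -39/32, -19/16, -9/8, -1, 0 } so simplest -313/256
RRBBBRRRBBB: Left { -2, -3/2, -5/4, -79/64, -157/128, -313/256 }, Right { -39/32, -19/16, -9/8, -1, 0 } so simplest -625/512
RRBBBRRRBBBR: Left { -2, -3/2, -5/4, -79/64, -157/128, -313/256 }, Right { -625/512, -39/32, -19/16, -9/8, -1, 0 } so simplest -1251/1024
RRBBBRRRBBBRR: Left { -2, -3/2, -5/4, -79/64, -157/128, -313/256 }, Right { -1251/1024, -625/512, -39/32, -19/16, -9/8, -1, 0 } so simplest -2503/2048
RRBBBRRRBBBRRB: Left { -2, -3/2, -5/4, -79/64, -157/128, -313/256, -2503/2048 }, Right { -1251/1024, -625/512, -39/32, -19/16, -9/8, -1, 0 } so simplest -5005/4096
RRBBBRRRBBBRRBB: Left { -2, -3/2, -5/4, -79/64, -157/128, -313/256, -2503/2048, -5005/4096 }, Right { -1251/1024, -625/512, -39/32, -19/16, -9/8, -1, 0 } so simplest -10009/8192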